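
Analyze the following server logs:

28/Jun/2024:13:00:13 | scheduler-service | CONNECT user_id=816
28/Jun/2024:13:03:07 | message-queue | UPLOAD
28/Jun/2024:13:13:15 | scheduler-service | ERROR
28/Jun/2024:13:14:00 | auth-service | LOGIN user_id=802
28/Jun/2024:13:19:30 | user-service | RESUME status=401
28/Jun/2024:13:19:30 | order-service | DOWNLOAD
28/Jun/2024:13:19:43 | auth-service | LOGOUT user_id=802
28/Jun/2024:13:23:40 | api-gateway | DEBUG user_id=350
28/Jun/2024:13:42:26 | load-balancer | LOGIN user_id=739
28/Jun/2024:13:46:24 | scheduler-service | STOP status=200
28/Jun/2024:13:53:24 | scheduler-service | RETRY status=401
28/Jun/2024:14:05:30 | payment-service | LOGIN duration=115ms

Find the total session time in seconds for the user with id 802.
343

To calculate session duration:

1. Find LOGIN event for user_id=802: 28/Jun/2024:13:14:00
2. Find LOGOUT event for user_id=802: 28/Jun/2024:13:19:43
3. Session duration: 28/Jun/2024:13:19:43 - 28/Jun/2024:13:14:00 = 343 seconds (5 minutes)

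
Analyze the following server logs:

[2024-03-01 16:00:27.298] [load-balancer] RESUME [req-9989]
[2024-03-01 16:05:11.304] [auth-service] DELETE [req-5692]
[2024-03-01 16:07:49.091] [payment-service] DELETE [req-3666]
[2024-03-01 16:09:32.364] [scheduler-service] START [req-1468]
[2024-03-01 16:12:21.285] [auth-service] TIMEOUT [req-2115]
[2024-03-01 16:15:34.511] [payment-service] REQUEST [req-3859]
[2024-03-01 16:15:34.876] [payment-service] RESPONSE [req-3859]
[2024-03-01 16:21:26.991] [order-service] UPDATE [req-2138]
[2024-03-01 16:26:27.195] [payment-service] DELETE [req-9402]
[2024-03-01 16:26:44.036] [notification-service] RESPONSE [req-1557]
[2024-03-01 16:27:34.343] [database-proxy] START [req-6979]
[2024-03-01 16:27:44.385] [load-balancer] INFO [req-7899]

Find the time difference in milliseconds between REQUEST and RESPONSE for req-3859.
365

To calculate latency:

1. Find REQUEST with id req-3859: 2024-03-01 16:15:34.511
2. Find RESPONSE with id req-3859: 2024-03-01 16:15:34.876
3. Latency: 2024-03-01 16:15:34.876 - 2024-03-01 16:15:34.511 = 365ms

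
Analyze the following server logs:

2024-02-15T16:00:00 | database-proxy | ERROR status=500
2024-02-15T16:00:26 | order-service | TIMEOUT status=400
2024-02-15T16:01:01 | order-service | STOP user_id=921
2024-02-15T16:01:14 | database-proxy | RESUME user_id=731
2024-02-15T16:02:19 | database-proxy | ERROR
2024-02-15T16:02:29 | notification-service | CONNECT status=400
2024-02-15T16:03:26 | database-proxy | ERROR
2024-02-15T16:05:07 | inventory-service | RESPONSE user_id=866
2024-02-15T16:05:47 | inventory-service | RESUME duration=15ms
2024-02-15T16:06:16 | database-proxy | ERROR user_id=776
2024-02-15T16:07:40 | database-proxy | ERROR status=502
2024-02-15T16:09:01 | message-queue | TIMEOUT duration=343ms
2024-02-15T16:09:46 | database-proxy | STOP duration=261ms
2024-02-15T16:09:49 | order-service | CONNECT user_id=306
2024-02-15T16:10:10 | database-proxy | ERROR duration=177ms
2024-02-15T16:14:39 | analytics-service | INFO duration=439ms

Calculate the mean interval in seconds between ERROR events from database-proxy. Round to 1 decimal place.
122.0

To calculate average interval:

1. Find all ERROR events for database-proxy in order
2. Calculate time gaps between consecutive events
3. Compute mean of gaps: 610 / 5 = 122.0 seconds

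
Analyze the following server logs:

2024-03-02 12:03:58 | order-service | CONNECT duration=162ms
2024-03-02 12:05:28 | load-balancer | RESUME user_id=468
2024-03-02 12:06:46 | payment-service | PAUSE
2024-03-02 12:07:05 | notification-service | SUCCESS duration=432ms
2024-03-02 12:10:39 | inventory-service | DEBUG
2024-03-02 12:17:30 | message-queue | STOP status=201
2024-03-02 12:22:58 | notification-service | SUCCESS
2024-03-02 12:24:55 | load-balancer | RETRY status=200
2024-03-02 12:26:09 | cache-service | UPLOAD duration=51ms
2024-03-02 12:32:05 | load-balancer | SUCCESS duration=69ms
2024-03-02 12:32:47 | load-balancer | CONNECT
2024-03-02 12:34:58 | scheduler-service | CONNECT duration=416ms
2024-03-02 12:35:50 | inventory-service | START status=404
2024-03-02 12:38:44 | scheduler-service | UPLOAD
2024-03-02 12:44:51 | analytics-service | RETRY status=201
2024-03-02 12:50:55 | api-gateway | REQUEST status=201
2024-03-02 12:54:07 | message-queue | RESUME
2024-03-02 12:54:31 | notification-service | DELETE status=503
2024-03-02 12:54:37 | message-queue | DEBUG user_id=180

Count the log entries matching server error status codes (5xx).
1

To find matching entries:

1. Pattern to match: server error status codes (5xx)
2. Scan each log entry for the pattern
3. Count matches: 1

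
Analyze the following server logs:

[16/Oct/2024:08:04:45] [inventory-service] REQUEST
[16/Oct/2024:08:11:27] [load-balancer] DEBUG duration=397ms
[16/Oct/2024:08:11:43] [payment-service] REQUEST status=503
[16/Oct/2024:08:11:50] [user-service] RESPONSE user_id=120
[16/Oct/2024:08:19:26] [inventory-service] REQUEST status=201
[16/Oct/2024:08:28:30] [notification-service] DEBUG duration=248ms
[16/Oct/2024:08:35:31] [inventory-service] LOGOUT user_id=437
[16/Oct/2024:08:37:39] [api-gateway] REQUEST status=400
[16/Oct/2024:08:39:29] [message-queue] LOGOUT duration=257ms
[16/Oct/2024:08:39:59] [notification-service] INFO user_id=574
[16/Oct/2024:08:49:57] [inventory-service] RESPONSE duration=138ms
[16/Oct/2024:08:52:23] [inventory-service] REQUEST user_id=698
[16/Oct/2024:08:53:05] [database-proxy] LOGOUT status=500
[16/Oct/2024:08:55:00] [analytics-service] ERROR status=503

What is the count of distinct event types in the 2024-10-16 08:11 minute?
3

To count unique event types:

1. Filter events in the minute starting at 2024-10-16 08:11
2. Extract event types from matching entries
3. Count unique types: 3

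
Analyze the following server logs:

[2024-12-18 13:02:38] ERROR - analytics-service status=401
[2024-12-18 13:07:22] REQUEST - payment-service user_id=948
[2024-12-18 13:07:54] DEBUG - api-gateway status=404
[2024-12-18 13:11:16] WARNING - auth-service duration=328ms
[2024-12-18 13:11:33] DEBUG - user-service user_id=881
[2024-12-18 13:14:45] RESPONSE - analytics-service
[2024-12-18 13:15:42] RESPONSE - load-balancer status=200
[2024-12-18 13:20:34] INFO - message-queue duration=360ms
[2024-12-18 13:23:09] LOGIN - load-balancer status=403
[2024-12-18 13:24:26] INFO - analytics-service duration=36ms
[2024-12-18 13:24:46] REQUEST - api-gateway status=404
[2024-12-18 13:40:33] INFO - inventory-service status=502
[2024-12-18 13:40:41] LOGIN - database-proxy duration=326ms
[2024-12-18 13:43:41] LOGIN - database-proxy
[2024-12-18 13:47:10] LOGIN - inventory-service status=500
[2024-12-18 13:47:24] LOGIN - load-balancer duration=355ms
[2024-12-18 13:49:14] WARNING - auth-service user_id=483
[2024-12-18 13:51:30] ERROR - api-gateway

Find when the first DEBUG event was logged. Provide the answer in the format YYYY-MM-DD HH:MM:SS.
2024-12-18 13:07:54

To find the first event:

1. Filter for all DEBUG events
2. Sort by timestamp
3. Select the first one
4. Timestamp: 2024-12-18 13:07:54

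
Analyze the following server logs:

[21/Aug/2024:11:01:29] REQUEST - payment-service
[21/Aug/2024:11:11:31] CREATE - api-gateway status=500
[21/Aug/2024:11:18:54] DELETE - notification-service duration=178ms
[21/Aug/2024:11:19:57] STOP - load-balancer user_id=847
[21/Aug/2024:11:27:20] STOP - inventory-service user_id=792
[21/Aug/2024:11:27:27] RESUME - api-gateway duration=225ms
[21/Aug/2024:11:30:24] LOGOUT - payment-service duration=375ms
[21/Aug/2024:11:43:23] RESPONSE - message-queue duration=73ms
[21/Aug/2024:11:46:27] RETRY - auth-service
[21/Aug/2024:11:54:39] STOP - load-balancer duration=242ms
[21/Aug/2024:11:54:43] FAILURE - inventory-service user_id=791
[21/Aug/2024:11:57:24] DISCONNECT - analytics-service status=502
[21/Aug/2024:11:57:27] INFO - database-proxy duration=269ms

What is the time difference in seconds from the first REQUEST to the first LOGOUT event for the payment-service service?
1735

To find the time between events:

1. Locate the first REQUEST event for payment-service: 21/Aug/2024:11:01:29
2. Locate the first LOGOUT event for payment-service: 21/Aug/2024:11:30:24
3. Calculate the difference: 21/Aug/2024:11:30:24 - 21/Aug/2024:11:01:29 = 1735 seconds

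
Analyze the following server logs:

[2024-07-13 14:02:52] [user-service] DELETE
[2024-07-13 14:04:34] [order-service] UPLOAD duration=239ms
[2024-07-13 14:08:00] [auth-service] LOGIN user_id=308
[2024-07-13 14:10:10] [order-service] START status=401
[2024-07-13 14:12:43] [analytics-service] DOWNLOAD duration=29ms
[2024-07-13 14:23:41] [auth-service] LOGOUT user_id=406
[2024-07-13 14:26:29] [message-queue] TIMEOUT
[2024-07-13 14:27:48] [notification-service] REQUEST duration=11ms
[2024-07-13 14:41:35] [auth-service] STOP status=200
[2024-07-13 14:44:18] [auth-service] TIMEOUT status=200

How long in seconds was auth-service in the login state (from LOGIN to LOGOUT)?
941

To calculate state duration:

1. Find LOGIN event for auth-service: 2024-07-13 14:08:00
2. Find LOGOUT event for auth-service: 2024-07-13 14:23:41
3. Calculate duration: 2024-07-13 14:23:41 - 2024-07-13 14:08:00 = 941 seconds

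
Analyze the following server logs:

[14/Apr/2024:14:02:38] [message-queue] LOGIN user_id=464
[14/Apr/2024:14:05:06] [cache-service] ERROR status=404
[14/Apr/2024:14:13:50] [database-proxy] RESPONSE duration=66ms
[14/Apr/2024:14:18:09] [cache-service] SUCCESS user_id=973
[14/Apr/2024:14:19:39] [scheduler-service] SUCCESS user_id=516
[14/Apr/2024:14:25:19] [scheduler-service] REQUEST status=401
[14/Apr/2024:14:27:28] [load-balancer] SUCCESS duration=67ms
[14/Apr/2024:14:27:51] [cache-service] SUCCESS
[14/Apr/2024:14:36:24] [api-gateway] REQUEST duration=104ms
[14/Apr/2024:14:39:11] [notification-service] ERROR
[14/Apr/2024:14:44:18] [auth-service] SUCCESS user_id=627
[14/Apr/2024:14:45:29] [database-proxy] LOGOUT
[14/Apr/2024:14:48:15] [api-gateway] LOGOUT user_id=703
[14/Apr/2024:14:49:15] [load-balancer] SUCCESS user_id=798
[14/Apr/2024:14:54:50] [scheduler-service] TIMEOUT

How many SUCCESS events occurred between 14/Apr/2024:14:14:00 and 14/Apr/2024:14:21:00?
2

To count events in the time window:

1. Window boundaries: 14/Apr/2024:14:14:00 to 14/Apr/2024:14:21:00
2. Filter for SUCCESS events within this window
3. Count matching events: 2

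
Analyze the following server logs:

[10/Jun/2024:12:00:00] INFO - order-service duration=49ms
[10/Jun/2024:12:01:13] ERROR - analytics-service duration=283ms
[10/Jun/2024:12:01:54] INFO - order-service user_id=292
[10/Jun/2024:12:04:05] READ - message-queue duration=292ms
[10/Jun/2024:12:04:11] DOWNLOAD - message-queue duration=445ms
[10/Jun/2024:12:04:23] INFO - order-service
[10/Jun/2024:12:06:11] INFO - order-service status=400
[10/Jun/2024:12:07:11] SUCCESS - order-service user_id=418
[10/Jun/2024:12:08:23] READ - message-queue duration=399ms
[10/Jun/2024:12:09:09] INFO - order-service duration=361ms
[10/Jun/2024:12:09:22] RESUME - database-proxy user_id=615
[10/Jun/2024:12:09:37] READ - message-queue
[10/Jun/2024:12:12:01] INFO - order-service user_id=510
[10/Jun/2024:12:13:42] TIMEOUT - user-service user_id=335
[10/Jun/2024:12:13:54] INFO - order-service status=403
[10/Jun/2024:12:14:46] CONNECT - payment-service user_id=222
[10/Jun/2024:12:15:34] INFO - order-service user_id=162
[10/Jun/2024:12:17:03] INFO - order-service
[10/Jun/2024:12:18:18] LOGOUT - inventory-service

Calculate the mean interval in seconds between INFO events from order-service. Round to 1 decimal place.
127.9

To calculate average interval:

1. Find all INFO events for order-service in order
2. Calculate time gaps between consecutive events
3. Compute mean of gaps: 1023 / 8 = 127.9 seconds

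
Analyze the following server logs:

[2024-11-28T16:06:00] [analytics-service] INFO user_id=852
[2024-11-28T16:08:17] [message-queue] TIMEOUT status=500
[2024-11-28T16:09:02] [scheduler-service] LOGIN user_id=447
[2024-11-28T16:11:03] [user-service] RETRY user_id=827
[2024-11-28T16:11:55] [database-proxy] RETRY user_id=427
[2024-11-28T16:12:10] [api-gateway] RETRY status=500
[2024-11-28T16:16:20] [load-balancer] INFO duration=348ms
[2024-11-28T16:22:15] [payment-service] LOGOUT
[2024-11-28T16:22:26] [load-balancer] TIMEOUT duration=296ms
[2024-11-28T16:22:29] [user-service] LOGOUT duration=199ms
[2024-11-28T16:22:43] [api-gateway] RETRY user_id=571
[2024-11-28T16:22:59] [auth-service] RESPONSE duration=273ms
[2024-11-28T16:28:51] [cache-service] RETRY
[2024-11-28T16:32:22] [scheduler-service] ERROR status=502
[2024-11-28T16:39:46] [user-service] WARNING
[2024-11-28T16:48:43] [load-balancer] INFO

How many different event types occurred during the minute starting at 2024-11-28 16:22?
4

To count unique event types:

1. Filter events in the minute starting at 2024-11-28 16:22
2. Extract event types from matching entries
3. Count unique types: 4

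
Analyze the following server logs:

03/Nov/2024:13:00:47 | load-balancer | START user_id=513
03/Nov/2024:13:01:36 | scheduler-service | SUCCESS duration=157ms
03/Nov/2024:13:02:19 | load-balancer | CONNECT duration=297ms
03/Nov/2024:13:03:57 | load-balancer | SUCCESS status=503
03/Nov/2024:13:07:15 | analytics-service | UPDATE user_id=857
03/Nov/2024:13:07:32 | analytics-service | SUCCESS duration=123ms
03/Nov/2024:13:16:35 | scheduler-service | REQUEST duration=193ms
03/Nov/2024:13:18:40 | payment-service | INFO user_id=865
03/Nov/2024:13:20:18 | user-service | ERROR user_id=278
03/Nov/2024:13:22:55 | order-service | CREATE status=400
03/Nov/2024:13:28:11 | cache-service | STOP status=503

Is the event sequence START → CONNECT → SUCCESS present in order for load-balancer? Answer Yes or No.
Yes

To verify sequence order:

1. Find all events in sequence START → CONNECT → SUCCESS for load-balancer
2. Extract their timestamps
3. Check if timestamps are in ascending order
4. Result: Yes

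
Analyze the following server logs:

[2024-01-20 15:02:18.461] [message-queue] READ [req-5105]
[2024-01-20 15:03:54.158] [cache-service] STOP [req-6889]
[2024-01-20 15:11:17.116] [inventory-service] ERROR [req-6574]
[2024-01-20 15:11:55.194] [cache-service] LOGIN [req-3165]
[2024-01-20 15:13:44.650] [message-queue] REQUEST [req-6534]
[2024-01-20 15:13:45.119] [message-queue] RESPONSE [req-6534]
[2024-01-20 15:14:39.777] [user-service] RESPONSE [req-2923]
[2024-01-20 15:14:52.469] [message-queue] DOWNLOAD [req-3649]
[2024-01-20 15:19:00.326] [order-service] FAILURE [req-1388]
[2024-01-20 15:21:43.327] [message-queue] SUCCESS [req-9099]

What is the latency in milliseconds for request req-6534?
469

To calculate latency:

1. Find REQUEST with id req-6534: 2024-01-20 15:13:44.650
2. Find RESPONSE with id req-6534: 2024-01-20 15:13:45.119
3. Latency: 2024-01-20 15:13:45.119 - 2024-01-20 15:13:44.650 = 469ms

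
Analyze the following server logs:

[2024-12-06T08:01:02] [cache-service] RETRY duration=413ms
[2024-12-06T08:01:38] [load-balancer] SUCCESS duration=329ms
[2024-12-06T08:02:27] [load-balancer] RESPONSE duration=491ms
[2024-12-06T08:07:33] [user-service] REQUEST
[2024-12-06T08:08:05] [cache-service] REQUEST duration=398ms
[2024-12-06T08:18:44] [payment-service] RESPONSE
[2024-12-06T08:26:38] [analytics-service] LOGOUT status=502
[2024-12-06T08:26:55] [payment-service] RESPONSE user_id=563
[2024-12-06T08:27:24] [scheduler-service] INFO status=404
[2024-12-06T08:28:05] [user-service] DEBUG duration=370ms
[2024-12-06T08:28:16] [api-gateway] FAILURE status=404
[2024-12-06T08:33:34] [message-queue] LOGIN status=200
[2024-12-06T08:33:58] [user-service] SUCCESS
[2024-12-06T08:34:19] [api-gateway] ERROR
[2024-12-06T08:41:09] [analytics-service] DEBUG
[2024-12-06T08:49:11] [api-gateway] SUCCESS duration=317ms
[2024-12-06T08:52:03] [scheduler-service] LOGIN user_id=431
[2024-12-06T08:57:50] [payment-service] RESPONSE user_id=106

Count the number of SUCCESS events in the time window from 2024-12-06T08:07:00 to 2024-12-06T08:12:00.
0

To count events in the time window:

1. Window boundaries: 2024-12-06T08:07:00 to 2024-12-06T08:12:00
2. Filter for SUCCESS events within this window
3. Count matching events: 0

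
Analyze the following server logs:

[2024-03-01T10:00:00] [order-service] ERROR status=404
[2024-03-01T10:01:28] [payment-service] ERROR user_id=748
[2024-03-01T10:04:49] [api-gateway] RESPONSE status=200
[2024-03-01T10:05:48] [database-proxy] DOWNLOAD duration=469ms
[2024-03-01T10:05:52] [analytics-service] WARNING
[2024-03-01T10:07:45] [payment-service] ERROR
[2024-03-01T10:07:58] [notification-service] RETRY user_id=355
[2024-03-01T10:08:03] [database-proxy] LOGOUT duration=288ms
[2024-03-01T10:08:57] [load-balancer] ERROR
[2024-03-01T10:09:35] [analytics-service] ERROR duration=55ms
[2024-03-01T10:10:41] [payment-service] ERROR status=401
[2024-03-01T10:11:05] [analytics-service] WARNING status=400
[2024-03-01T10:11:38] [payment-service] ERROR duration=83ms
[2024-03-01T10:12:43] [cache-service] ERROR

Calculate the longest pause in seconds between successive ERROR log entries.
377

To find the longest gap:

1. Extract all ERROR events in chronological order
2. Calculate time differences between consecutive events
3. Find the maximum difference
4. Longest gap: 377 seconds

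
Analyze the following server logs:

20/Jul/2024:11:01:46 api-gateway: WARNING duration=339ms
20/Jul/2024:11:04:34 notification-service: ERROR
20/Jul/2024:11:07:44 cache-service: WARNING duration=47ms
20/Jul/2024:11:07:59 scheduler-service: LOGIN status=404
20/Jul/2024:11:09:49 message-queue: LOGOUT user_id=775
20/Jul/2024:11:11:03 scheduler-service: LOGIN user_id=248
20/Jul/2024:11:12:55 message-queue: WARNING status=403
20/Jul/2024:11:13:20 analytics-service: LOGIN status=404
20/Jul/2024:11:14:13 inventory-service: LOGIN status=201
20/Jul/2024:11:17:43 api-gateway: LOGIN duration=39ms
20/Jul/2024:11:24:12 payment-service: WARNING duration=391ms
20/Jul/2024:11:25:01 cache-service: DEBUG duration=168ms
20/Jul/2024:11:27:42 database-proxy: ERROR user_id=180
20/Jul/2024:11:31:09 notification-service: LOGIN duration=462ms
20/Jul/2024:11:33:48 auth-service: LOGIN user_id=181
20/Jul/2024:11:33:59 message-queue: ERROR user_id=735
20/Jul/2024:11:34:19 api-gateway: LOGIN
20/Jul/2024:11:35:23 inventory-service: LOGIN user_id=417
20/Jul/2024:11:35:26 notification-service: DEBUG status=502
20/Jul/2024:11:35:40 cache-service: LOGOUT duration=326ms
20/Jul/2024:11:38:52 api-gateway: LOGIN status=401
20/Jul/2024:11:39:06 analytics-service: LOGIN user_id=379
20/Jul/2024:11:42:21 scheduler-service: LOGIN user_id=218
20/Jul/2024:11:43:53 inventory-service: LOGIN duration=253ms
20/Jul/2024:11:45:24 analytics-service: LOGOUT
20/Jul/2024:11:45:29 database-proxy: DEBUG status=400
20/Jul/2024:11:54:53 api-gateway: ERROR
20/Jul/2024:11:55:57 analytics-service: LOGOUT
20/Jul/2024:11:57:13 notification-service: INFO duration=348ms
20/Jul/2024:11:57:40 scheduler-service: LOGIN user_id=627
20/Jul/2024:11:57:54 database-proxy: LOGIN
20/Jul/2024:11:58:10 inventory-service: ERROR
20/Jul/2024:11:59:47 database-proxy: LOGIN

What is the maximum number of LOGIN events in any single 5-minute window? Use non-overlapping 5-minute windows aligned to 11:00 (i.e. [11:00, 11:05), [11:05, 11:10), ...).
3

To find the burst window:

1. Divide the log period into non-overlapping 5-minute windows starting at 11:00
2. Count LOGIN events in each window
3. Find the window with maximum count
4. Maximum events in a window: 3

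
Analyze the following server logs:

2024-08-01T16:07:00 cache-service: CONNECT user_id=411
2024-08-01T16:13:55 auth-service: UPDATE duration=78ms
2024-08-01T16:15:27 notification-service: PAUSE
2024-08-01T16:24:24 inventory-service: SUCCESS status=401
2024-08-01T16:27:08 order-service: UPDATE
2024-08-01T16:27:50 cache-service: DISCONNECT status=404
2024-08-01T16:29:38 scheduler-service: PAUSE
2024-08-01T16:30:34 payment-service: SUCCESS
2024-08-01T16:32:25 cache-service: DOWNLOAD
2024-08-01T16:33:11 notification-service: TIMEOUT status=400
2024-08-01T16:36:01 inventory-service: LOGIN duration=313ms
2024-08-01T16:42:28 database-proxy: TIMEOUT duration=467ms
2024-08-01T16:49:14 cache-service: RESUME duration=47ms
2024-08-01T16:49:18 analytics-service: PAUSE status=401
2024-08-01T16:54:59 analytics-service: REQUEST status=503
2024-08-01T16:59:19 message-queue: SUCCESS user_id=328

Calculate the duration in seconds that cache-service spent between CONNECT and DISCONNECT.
1250

To calculate state duration:

1. Find CONNECT event for cache-service: 2024-08-01T16:07:00
2. Find DISCONNECT event for cache-service: 2024-08-01T16:27:50
3. Calculate duration: 2024-08-01T16:27:50 - 2024-08-01T16:07:00 = 1250 seconds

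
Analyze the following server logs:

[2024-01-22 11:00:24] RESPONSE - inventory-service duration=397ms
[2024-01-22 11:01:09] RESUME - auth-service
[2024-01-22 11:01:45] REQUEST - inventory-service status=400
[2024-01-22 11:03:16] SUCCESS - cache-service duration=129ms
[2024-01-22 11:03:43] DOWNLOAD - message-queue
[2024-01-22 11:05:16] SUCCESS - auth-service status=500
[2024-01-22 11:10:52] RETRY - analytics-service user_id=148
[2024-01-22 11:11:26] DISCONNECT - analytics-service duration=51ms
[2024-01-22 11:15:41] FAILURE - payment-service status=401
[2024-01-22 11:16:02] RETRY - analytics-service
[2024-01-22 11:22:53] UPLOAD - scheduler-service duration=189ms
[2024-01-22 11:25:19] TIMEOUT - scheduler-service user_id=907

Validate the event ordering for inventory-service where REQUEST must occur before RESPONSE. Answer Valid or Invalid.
Invalid

To validate ordering:

1. Required order: REQUEST → RESPONSE
2. Rule: REQUEST must occur before RESPONSE
3. Check actual order of events for inventory-service
4. Result: Invalid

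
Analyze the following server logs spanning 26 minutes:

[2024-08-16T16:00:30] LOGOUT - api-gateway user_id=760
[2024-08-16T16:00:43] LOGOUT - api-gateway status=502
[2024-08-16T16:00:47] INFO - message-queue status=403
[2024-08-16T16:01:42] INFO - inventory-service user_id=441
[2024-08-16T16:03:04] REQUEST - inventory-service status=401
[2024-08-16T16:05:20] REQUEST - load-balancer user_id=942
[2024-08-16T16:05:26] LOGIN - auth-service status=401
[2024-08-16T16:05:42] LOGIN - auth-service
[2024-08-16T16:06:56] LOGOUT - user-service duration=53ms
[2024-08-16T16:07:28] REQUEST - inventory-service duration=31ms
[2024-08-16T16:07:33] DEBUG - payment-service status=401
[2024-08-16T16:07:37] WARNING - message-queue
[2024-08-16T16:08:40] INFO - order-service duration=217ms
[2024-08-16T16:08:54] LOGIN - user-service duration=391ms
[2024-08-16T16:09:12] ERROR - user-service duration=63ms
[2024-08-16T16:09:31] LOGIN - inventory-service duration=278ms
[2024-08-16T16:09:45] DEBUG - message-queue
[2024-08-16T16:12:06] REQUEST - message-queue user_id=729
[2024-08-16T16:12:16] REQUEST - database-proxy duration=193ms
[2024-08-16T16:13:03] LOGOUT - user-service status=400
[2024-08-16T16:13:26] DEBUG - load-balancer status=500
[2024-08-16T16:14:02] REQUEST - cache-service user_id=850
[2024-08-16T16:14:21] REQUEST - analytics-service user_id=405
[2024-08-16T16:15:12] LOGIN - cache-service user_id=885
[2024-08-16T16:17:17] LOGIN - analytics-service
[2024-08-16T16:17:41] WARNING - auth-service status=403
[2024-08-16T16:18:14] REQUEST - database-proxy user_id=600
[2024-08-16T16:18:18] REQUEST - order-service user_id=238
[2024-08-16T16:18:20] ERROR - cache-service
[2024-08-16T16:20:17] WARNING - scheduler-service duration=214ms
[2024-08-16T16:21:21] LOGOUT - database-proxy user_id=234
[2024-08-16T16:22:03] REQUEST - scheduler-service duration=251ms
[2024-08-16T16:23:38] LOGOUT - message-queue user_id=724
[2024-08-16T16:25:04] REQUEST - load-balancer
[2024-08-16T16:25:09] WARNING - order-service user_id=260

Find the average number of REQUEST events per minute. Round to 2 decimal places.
0.42

To calculate the rate:

1. Count total REQUEST events: 11
2. Total time period: 26 minutes
3. Rate = 11 / 26 = 0.42 events per minute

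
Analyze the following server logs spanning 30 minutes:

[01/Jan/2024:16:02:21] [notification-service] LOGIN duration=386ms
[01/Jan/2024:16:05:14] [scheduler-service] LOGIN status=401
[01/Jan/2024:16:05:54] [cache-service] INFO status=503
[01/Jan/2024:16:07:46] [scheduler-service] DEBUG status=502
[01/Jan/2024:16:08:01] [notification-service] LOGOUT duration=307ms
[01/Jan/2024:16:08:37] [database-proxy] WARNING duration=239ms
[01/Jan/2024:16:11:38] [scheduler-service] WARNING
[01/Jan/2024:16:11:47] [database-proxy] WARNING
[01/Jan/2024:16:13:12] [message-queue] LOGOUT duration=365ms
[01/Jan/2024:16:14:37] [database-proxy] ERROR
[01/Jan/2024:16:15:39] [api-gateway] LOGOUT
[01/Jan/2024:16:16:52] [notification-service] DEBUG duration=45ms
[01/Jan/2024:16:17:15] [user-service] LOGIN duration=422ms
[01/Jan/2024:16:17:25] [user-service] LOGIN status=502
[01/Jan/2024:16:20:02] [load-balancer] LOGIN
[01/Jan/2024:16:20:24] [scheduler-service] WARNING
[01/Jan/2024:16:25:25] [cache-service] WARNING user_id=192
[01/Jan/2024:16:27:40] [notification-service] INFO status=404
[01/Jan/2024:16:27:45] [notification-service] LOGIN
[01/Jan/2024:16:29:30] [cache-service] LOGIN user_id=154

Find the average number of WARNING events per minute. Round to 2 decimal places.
0.17

To calculate the rate:

1. Count total WARNING events: 5
2. Total time period: 30 minutes
3. Rate = 5 / 30 = 0.17 events per minute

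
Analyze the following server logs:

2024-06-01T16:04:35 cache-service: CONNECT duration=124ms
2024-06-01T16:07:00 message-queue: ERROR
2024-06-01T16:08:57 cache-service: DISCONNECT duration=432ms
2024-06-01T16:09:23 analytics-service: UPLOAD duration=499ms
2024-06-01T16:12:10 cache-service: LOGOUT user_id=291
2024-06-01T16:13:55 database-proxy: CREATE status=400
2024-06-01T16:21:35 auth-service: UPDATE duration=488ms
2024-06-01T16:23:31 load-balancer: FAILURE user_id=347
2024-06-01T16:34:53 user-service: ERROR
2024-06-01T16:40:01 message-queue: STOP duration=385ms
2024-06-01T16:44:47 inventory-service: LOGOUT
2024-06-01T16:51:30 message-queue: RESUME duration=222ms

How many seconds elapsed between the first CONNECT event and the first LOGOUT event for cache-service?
455

To find the time between events:

1. Locate the first CONNECT event for cache-service: 2024-06-01T16:04:35
2. Locate the first LOGOUT event for cache-service: 2024-06-01T16:12:10
3. Calculate the difference: 2024-06-01T16:12:10 - 2024-06-01T16:04:35 = 455 seconds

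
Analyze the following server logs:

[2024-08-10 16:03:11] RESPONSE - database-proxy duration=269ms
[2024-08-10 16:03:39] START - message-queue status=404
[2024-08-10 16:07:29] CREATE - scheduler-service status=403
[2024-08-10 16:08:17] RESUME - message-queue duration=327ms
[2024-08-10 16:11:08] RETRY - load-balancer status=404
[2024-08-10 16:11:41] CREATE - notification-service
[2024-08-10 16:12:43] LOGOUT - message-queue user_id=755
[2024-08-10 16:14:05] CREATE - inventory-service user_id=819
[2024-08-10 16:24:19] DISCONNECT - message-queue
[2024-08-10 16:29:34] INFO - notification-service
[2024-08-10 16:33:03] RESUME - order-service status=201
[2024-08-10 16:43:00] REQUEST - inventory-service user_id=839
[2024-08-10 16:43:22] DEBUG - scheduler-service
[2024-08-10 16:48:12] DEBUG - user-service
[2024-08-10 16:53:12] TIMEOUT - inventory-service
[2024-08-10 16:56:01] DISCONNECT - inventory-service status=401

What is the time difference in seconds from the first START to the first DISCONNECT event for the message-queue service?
1240

To find the time between events:

1. Locate the first START event for message-queue: 2024-08-10 16:03:39
2. Locate the first DISCONNECT event for message-queue: 2024-08-10 16:24:19
3. Calculate the difference: 2024-08-10 16:24:19 - 2024-08-10 16:03:39 = 1240 seconds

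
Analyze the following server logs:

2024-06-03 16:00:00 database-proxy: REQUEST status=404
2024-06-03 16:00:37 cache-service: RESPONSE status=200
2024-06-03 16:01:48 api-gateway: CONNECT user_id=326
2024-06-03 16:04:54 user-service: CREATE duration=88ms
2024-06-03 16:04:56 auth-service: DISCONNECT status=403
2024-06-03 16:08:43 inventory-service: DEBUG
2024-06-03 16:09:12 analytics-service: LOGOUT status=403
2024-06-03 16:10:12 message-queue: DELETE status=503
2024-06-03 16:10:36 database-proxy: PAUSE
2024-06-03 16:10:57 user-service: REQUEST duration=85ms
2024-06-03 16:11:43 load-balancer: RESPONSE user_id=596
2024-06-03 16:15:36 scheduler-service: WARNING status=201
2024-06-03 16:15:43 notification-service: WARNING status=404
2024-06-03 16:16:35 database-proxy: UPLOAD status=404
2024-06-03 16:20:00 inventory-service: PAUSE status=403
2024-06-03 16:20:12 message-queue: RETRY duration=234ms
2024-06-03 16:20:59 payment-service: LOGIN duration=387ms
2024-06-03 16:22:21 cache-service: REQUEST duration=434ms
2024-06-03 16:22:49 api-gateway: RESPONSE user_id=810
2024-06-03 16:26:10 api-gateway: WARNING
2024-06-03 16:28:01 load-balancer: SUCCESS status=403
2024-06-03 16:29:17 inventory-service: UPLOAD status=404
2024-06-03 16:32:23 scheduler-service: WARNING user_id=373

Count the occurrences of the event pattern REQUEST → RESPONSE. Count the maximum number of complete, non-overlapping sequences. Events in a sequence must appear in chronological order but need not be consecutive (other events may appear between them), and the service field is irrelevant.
3

To count sequences:

1. Look for pattern: REQUEST → RESPONSE
2. Greedily scan the log in chronological order, matching each sequence element in turn (ignoring service)
3. Each time the full pattern completes, increment the count and restart matching from the next event
4. Complete non-overlapping sequences found: 3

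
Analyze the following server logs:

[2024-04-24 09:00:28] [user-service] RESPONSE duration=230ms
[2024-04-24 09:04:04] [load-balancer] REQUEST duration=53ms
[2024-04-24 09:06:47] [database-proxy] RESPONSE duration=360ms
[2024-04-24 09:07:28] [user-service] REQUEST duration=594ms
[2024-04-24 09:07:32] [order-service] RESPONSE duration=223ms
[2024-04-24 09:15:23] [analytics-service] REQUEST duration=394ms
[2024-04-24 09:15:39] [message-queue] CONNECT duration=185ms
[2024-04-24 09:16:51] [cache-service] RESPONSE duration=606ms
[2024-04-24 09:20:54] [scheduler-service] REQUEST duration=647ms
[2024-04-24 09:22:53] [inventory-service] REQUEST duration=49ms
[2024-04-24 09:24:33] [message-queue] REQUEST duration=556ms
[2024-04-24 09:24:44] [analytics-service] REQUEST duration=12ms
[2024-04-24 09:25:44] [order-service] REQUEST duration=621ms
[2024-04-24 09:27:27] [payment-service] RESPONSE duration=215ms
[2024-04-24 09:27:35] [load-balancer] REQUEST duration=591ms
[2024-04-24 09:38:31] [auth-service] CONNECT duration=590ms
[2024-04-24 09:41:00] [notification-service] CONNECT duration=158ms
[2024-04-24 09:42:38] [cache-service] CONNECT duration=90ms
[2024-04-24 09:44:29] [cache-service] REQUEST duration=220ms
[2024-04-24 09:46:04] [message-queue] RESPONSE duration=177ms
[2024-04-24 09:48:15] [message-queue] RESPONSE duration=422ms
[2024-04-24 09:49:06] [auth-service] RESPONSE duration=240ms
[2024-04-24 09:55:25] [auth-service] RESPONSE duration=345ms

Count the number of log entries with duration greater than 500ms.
7

To count timeouts:

1. Threshold: 500ms
2. Extract duration from each log entry
3. Count entries where duration > 500
4. Timeout count: 7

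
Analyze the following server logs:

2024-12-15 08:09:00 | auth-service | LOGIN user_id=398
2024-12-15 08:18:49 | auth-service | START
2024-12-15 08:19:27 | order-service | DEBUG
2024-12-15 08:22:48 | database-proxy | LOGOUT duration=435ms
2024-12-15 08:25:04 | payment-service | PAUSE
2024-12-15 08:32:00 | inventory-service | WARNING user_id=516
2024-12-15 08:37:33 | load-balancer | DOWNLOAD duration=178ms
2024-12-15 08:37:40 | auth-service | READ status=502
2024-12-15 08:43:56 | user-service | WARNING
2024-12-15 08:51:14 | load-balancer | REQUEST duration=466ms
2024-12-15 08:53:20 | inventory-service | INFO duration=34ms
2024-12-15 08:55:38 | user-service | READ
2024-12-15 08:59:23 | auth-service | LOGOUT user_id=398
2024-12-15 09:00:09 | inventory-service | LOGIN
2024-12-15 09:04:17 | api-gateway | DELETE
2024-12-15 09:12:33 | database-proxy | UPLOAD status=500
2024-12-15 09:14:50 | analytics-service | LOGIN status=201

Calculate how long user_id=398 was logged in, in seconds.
3023

To calculate session duration:

1. Find LOGIN event for user_id=398: 2024-12-15 08:09:00
2. Find LOGOUT event for user_id=398: 2024-12-15 08:59:23
3. Session duration: 2024-12-15 08:59:23 - 2024-12-15 08:09:00 = 3023 seconds (50 minutes)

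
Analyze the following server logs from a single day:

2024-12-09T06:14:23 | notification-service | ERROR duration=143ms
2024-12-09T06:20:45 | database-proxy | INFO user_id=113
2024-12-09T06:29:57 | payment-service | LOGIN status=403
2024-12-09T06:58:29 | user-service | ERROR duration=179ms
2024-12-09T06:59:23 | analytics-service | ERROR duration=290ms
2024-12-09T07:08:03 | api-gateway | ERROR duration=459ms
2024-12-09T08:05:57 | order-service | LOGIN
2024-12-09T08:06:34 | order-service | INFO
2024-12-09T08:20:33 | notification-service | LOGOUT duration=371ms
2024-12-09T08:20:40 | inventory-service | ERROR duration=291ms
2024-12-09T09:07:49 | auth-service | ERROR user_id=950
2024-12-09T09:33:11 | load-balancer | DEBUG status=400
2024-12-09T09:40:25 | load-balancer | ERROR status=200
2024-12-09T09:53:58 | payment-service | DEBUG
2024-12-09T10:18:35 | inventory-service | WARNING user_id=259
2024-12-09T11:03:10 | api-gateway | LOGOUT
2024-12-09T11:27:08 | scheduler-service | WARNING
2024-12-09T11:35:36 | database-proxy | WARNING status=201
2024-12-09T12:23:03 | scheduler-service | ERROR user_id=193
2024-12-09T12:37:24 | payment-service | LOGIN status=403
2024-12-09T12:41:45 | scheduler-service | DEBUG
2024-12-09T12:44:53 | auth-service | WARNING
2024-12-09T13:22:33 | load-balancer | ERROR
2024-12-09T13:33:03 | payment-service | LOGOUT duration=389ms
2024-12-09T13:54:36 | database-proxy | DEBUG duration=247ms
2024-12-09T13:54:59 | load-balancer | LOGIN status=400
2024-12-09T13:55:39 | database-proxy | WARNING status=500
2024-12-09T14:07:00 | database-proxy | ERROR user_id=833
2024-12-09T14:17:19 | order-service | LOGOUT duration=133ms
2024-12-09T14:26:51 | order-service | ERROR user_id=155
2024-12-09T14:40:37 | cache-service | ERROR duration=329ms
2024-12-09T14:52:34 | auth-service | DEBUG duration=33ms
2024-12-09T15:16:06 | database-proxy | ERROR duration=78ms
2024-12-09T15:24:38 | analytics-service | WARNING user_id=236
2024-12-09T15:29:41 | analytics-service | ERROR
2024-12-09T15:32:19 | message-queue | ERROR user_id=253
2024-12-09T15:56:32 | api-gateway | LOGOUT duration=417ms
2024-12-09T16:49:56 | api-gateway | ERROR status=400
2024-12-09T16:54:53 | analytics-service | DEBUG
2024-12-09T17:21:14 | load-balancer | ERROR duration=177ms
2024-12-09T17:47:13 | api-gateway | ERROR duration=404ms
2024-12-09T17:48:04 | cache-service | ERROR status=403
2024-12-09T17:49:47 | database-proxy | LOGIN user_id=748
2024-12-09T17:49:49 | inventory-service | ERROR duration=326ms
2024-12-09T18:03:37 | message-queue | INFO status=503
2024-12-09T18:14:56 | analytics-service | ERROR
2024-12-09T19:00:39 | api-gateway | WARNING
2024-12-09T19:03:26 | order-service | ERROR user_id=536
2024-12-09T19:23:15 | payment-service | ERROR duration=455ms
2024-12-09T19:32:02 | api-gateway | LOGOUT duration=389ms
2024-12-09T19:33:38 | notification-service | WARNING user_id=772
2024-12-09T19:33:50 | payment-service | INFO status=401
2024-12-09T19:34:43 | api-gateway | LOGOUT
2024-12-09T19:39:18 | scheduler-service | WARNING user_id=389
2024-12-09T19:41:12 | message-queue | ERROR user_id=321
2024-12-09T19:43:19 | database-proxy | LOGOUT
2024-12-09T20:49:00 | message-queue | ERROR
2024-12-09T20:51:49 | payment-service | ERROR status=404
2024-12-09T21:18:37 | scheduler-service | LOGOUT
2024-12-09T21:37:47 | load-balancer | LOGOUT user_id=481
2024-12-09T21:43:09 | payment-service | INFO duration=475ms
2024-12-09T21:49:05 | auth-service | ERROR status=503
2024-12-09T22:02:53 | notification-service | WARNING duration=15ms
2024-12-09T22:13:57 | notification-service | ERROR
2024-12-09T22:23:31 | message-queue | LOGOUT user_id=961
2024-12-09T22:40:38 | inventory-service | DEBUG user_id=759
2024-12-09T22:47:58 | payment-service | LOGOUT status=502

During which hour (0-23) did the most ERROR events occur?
17

To find the peak hour:

1. Group all ERROR events by hour
2. Count events in each hour
3. Find hour with maximum count
4. Peak hour: 17 (with 4 events)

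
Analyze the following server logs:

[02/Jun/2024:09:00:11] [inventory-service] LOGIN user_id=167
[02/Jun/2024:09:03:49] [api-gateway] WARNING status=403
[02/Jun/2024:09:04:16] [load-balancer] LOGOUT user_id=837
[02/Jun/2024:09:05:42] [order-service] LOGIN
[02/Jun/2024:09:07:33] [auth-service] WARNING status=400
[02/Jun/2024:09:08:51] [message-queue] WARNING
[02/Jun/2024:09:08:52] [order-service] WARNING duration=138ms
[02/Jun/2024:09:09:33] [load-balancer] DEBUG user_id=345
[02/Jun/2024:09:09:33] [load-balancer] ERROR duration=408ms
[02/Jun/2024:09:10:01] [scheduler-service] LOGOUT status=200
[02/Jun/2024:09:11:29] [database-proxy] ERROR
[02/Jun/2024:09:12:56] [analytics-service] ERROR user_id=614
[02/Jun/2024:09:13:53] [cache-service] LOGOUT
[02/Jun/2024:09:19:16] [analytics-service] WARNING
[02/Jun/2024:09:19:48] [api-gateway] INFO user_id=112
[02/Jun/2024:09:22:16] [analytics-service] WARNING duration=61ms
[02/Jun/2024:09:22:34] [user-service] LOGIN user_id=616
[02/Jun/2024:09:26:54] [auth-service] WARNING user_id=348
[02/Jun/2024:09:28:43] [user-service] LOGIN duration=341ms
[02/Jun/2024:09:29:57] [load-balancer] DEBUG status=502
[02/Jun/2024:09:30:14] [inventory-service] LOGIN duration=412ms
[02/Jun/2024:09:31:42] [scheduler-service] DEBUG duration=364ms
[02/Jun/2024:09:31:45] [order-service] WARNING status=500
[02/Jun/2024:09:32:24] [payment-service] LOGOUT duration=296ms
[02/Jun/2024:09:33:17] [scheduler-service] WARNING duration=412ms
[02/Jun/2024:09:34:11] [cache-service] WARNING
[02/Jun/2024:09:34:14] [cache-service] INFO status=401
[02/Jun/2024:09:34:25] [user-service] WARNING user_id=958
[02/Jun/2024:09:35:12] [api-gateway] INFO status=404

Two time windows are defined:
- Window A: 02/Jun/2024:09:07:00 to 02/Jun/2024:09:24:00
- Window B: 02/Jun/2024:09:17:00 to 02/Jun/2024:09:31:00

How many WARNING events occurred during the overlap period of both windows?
2

To find overlap events:

1. Window A: 02/Jun/2024:09:07:00 to 02/Jun/2024:09:24:00
2. Window B: 02/Jun/2024:09:17:00 to 02/Jun/2024:09:31:00
3. Overlap period: 02/Jun/2024:09:17:00 to 02/Jun/2024:09:24:00
4. Count WARNING events in overlap: 2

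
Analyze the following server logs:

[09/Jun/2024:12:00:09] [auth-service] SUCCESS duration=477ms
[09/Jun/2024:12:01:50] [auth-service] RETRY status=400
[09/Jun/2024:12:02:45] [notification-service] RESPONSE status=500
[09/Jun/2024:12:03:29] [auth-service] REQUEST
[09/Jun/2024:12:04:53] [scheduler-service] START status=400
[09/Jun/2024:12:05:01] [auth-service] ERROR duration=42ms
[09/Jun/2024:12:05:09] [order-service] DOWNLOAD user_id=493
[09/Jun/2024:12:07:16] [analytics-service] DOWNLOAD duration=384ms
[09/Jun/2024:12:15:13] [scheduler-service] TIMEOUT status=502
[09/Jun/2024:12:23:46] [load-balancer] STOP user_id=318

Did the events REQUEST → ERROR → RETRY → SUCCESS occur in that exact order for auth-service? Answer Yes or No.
No

To verify sequence order:

1. Find all events in sequence REQUEST → ERROR → RETRY → SUCCESS for auth-service
2. Extract their timestamps
3. Check if timestamps are in ascending order
4. Result: No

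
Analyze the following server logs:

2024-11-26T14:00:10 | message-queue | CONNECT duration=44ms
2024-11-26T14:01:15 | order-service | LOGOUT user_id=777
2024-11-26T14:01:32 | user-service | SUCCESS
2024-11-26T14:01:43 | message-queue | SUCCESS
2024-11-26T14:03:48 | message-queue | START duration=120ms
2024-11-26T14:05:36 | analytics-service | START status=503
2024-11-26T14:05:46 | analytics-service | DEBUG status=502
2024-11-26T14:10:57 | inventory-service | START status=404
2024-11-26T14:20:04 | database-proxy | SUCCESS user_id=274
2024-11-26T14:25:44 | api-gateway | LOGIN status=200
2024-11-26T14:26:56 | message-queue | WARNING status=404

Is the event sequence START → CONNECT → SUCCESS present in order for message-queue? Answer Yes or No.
No

To verify sequence order:

1. Find all events in sequence START → CONNECT → SUCCESS for message-queue
2. Extract their timestamps
3. Check if timestamps are in ascending order
4. Result: No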